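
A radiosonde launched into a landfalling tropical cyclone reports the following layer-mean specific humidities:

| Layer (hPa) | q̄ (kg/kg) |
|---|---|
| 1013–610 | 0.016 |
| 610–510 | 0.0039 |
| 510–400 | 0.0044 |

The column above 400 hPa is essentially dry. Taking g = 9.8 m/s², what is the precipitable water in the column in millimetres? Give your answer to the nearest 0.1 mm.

Precipitable water is the column-integrated vapour mass per unit area: PW = (1/g) Σ q̄ Δp, with q in kg/kg and Δp in Pa (1 kg/m² of water = 1 mm).
Layer 1013–610 hPa: Δp = 403 hPa = 40300 Pa, q̄ = 0.016 kg/kg → 0.016 × 40300 / 9.8 = 65.80 mm
Layer 610–510 hPa: Δp = 100 hPa = 10000 Pa, q̄ = 0.0039 kg/kg → 0.0039 × 10000 / 9.8 = 3.98 mm
Layer 510–400 hPa: Δp = 110 hPa = 11000 Pa, q̄ = 0.0044 kg/kg → 0.0044 × 11000 / 9.8 = 4.94 mm
PW = 65.80 + 3.98 + 4.94 = 74.72 ≈ 74.7 mm.

PW ≈ 74.7 mm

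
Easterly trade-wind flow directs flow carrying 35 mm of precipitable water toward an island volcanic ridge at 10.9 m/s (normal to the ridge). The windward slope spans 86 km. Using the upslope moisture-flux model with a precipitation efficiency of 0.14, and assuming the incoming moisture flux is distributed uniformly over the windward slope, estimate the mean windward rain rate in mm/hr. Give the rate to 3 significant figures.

Incoming column moisture flux per unit ridge length: F = V × PW = 10.9 × 35 = 381.5 mm·m/s.
Spread over the 86 km slope with efficiency ε = 0.14: R = ε·F/W = 0.14 × 381.5 / 86000 m = 6.210e-04 mm/s.
R = 6.210e-04 × 3600 = 2.24 mm/hr.

R ≈ 2.24 mm/hr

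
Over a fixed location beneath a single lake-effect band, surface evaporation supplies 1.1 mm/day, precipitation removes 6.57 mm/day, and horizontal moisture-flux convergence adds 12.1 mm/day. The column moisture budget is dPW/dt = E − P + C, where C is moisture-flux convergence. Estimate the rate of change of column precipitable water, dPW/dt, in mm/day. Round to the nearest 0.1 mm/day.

dPW/dt = E − P + C = 1.1 − 6.57 + (12.1) = 6.6 mm/day.

dPW/dt ≈ 6.6 mm/day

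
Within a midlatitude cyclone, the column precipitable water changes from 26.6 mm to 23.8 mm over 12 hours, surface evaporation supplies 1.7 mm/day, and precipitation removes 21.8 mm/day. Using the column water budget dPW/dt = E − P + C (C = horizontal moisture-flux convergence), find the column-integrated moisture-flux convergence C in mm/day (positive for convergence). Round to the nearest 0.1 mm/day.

dPW/dt = (23.8 − 26.6) mm / (12/24 day) = -5.600 mm/day.
C = dPW/dt − E + P = (-5.600) − 1.7 + 21.8 = 14.5 mm/day.

C ≈ 14.5 mm/day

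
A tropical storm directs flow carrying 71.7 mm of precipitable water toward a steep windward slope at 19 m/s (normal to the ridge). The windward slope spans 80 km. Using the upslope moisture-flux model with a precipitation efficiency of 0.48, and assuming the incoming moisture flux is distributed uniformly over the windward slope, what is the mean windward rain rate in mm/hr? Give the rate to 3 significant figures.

Incoming column moisture flux per unit ridge length: F = V × PW = 19 × 71.7 = 1362.3 mm·m/s.
Spread over the 80 km slope with efficiency ε = 0.48: R = ε·F/W = 0.48 × 1362.3 / 80000 m = 8.174e-03 mm/s.
R = 8.174e-03 × 3600 = 29.4 mm/hr.

R ≈ 29.4 mm/hr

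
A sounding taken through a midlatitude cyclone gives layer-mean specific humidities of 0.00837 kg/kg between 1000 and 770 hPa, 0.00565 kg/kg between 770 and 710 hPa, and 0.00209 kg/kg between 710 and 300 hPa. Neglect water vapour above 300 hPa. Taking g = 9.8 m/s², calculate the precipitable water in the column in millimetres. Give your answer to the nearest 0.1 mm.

Precipitable water is the column-integrated vapour mass per unit area: PW = (1/g) Σ q̄ Δp, with q in kg/kg and Δp in Pa (1 kg/m² of water = 1 mm).
Layer 1000–770 hPa: Δp = 230 hPa = 23000 Pa, q̄ = 0.00837 kg/kg → 0.00837 × 23000 / 9.8 = 19.64 mm
Layer 770–710 hPa: Δp = 60 hPa = 6000 Pa, q̄ = 0.00565 kg/kg → 0.00565 × 6000 / 9.8 = 3.46 mm
Layer 710–300 hPa: Δp = 410 hPa = 41000 Pa, q̄ = 0.00209 kg/kg → 0.00209 × 41000 / 9.8 = 8.74 mm
PW = 19.64 + 3.46 + 8.74 = 31.84 ≈ 31.8 mm.

PW ≈ 31.8 mm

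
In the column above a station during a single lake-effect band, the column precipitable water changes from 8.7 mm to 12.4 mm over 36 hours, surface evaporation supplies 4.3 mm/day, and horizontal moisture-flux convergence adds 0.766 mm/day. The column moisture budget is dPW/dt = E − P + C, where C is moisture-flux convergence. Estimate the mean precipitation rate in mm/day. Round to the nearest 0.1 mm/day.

P ≈ 2.6 mm/day

dPW/dt = (12.4 − 8.7) mm / (36/24 day) = +2.467 mm/day.
P = E + C − dPW/dt = 4.3 + (0.766) − (+2.467) = 2.6 mm/day.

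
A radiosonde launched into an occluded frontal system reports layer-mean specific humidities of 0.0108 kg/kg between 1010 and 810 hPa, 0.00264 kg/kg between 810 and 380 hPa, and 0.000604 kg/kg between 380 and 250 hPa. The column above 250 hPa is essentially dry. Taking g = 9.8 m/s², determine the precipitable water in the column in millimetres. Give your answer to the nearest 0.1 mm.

PW ≈ 34.4 mm

Precipitable water is the column-integrated vapour mass per unit area: PW = (1/g) Σ q̄ Δp, with q in kg/kg and Δp in Pa (1 kg/m² of water = 1 mm).
Layer 1010–810 hPa: Δp = 200 hPa = 20000 Pa, q̄ = 0.0108 kg/kg → 0.0108 × 20000 / 9.8 = 22.04 mm
Layer 810–380 hPa: Δp = 430 hPa = 43000 Pa, q̄ = 0.00264 kg/kg → 0.00264 × 43000 / 9.8 = 11.58 mm
Layer 380–250 hPa: Δp = 130 hPa = 13000 Pa, q̄ = 0.000604 kg/kg → 0.000604 × 13000 / 9.8 = 0.80 mm
PW = 22.04 + 11.58 + 0.80 = 34.42 ≈ 34.4 mm.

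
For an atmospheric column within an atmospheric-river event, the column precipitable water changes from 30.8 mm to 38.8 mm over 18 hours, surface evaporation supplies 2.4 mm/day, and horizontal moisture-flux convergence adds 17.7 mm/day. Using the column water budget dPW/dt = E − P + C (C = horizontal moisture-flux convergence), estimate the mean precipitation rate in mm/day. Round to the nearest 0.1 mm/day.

dPW/dt = (38.8 − 30.8) mm / (18/24 day) = +10.667 mm/day.
P = E + C − dPW/dt = 2.4 + (17.7) − (+10.667) = 9.4 mm/day.

P ≈ 9.4 mm/day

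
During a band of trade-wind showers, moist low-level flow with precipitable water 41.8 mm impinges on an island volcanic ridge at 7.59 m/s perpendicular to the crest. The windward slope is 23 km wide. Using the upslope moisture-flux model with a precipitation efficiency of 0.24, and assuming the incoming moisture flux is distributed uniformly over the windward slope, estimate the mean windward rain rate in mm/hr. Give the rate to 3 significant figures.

R ≈ 11.9 mm/hr

Incoming column moisture flux per unit ridge length: F = V × PW = 7.59 × 41.8 = 317.262 mm·m/s.
Spread over the 23 km slope with efficiency ε = 0.24: R = ε·F/W = 0.24 × 317.262 / 23000 m = 3.311e-03 mm/s.
R = 3.311e-03 × 3600 = 11.9 mm/hr.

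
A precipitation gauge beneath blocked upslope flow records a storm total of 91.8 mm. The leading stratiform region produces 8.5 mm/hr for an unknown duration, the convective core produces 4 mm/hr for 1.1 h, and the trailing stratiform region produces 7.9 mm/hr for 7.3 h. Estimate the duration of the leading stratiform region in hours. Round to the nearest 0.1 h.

Known phases: 4 × 1.1 + 7.9 × 7.3 = 4.4 + 57.67 = 62.07 mm.
Remaining depth = 91.8 − 62.07 = 29.73 mm.
Duration = 29.73 / 8.5 = 3.5 h.

duration ≈ 3.5 h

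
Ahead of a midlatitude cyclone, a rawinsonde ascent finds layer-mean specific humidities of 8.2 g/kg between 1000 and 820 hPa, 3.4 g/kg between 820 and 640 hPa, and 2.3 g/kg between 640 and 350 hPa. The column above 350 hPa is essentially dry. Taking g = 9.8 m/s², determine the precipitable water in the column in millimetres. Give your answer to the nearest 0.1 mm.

PW ≈ 28.1 mm

Precipitable water is the column-integrated vapour mass per unit area: PW = (1/g) Σ q̄ Δp, with q in kg/kg and Δp in Pa (1 kg/m² of water = 1 mm).
Layer 1000–820 hPa: Δp = 180 hPa = 18000 Pa, q̄ = 0.0082 kg/kg → 0.0082 × 18000 / 9.8 = 15.06 mm
Layer 820–640 hPa: Δp = 180 hPa = 18000 Pa, q̄ = 0.0034 kg/kg → 0.0034 × 18000 / 9.8 = 6.24 mm
Layer 640–350 hPa: Δp = 290 hPa = 29000 Pa, q̄ = 0.0023 kg/kg → 0.0023 × 29000 / 9.8 = 6.81 mm
PW = 15.06 + 6.24 + 6.81 = 28.11 ≈ 28.1 mm.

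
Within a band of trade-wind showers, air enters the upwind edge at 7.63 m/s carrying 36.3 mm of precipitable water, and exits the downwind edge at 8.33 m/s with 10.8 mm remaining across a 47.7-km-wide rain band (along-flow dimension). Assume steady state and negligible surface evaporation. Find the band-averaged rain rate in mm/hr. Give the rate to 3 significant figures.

Column moisture flux per unit crosswind length is F = V × PW.
Inflow: F_in = 7.63 × 36.3 = 276.969 mm·m/s
Outflow: F_out = 8.33 × 10.8 = 89.964 mm·m/s
Steady-state rate R = (F_in − F_out)/L = (276.969 − 89.964) / 47700 m = 3.920e-03 mm/s.
R = 3.920e-03 × 3600 = 14.1 mm/hr.

R ≈ 14.1 mm/hr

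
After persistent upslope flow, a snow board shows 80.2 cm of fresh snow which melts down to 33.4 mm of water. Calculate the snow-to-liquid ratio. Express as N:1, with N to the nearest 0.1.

ratio ≈ 24.0

Ratio = snow depth / SWE = 802 mm / 33.4 mm = 24.0, i.e. 24.0:1.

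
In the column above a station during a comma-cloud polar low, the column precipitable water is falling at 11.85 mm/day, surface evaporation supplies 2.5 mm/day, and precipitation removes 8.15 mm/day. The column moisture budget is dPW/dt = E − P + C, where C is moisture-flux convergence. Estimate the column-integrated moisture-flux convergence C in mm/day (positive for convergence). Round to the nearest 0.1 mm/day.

dPW/dt = -11.85 mm/day.
C = dPW/dt − E + P = (-11.85) − 2.5 + 8.15 = -6.2 mm/day.

C ≈ -6.2 mm/day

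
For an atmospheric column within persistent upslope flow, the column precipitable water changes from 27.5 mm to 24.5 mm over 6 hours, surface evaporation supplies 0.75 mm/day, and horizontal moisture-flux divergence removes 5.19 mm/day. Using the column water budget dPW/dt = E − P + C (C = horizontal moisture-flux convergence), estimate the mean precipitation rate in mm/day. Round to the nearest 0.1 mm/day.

P ≈ 7.6 mm/day

dPW/dt = (24.5 − 27.5) mm / (6/24 day) = -12.000 mm/day.
P = E + C − dPW/dt = 0.75 + (-5.19) − (-12.000) = 7.6 mm/day.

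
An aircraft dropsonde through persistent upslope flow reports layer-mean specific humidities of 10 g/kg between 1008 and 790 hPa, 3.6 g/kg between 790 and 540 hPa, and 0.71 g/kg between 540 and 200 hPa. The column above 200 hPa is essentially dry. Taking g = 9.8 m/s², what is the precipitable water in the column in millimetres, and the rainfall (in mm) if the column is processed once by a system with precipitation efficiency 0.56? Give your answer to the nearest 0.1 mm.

PW ≈ 33.9 mm; rainfall ≈ 19.0 mm

Precipitable water is the column-integrated vapour mass per unit area: PW = (1/g) Σ q̄ Δp, with q in kg/kg and Δp in Pa (1 kg/m² of water = 1 mm).
Layer 1008–790 hPa: Δp = 218 hPa = 21800 Pa, q̄ = 0.01 kg/kg → 0.01 × 21800 / 9.8 = 22.24 mm
Layer 790–540 hPa: Δp = 250 hPa = 25000 Pa, q̄ = 0.0036 kg/kg → 0.0036 × 25000 / 9.8 = 9.18 mm
Layer 540–200 hPa: Δp = 340 hPa = 34000 Pa, q̄ = 0.00071 kg/kg → 0.00071 × 34000 / 9.8 = 2.46 mm
PW = 22.24 + 9.18 + 2.46 = 33.88 ≈ 33.9 mm.
Rainfall = ε × PW = 0.56 × 33.9 = 19.0 mm.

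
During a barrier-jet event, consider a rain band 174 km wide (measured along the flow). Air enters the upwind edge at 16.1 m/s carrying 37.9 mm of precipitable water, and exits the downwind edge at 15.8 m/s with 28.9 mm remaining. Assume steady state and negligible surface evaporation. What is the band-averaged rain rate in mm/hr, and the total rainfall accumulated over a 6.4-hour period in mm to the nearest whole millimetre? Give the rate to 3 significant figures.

Column moisture flux per unit crosswind length is F = V × PW.
Inflow: F_in = 16.1 × 37.9 = 610.19 mm·m/s
Outflow: F_out = 15.8 × 28.9 = 456.62 mm·m/s
Steady-state rate R = (F_in − F_out)/L = (610.19 − 456.62) / 174000 m = 8.826e-04 mm/s.
R = 8.826e-04 × 3600 = 3.18 mm/hr.
Over 6.4 h: total = 3.18 × 6.4 = 20.352 ≈ 20 mm.

R ≈ 3.18 mm/hr; total ≈ 20 mm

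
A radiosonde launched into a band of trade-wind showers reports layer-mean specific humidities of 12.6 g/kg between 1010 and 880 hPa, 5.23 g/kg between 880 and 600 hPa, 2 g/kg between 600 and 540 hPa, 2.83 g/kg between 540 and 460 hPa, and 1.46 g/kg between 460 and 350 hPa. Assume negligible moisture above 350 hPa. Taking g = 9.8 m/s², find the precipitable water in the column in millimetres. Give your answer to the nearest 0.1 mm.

PW ≈ 36.8 mm

Precipitable water is the column-integrated vapour mass per unit area: PW = (1/g) Σ q̄ Δp, with q in kg/kg and Δp in Pa (1 kg/m² of water = 1 mm).
Layer 1010–880 hPa: Δp = 130 hPa = 13000 Pa, q̄ = 0.0126 kg/kg → 0.0126 × 13000 / 9.8 = 16.71 mm
Layer 880–600 hPa: Δp = 280 hPa = 28000 Pa, q̄ = 0.00523 kg/kg → 0.00523 × 28000 / 9.8 = 14.94 mm
Layer 600–540 hPa: Δp = 60 hPa = 6000 Pa, q̄ = 0.002 kg/kg → 0.002 × 6000 / 9.8 = 1.22 mm
Layer 540–460 hPa: Δp = 80 hPa = 8000 Pa, q̄ = 0.00283 kg/kg → 0.00283 × 8000 / 9.8 = 2.31 mm
Layer 460–350 hPa: Δp = 110 hPa = 11000 Pa, q̄ = 0.00146 kg/kg → 0.00146 × 11000 / 9.8 = 1.64 mm
PW = 16.71 + 14.94 + 1.22 + 2.31 + 1.64 = 36.82 ≈ 36.8 mm.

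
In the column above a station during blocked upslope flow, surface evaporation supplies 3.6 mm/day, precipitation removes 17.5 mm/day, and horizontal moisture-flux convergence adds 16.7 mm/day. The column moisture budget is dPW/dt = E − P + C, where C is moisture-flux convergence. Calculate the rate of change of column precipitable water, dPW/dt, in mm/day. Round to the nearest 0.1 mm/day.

dPW/dt = E − P + C = 3.6 − 17.5 + (16.7) = 2.8 mm/day.

dPW/dt ≈ 2.8 mm/day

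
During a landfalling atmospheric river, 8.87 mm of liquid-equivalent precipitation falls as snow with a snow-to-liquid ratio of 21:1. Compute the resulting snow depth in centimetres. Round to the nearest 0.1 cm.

snow depth ≈ 18.6 cm

Snow depth = liquid × ratio = 8.87 mm × 21 = 186.27 mm = 18.6 cm.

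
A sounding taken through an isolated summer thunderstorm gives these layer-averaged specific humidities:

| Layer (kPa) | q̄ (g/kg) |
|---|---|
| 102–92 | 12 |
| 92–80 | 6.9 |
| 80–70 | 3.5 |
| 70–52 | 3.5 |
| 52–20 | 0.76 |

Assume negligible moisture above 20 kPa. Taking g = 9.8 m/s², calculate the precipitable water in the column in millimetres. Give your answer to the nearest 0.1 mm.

Precipitable water is the column-integrated vapour mass per unit area: PW = (1/g) Σ q̄ Δp, with q in kg/kg and Δp in Pa (1 kg/m² of water = 1 mm).
Layer 102–92 kPa: Δp = 100 hPa = 10000 Pa, q̄ = 0.012 kg/kg → 0.012 × 10000 / 9.8 = 12.24 mm
Layer 92–80 kPa: Δp = 120 hPa = 12000 Pa, q̄ = 0.0069 kg/kg → 0.0069 × 12000 / 9.8 = 8.45 mm
Layer 80–70 kPa: Δp = 100 hPa = 10000 Pa, q̄ = 0.0035 kg/kg → 0.0035 × 10000 / 9.8 = 3.57 mm
Layer 70–52 kPa: Δp = 180 hPa = 18000 Pa, q̄ = 0.0035 kg/kg → 0.0035 × 18000 / 9.8 = 6.43 mm
Layer 52–20 kPa: Δp = 320 hPa = 32000 Pa, q̄ = 0.00076 kg/kg → 0.00076 × 32000 / 9.8 = 2.48 mm
PW = 12.24 + 8.45 + 3.57 + 6.43 + 2.48 = 33.17 ≈ 33.2 mm.

PW ≈ 33.2 mm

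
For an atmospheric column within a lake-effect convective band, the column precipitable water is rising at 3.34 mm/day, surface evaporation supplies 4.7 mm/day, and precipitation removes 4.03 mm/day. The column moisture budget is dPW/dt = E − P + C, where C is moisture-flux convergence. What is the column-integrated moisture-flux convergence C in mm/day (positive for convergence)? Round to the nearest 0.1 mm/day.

dPW/dt = +3.34 mm/day.
C = dPW/dt − E + P = (+3.34) − 4.7 + 4.03 = 2.7 mm/day.

C ≈ 2.7 mm/day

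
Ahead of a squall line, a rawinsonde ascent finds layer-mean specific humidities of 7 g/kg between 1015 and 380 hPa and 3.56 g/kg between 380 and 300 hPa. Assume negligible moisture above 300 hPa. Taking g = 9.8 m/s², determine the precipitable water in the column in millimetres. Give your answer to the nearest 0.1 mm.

Precipitable water is the column-integrated vapour mass per unit area: PW = (1/g) Σ q̄ Δp, with q in kg/kg and Δp in Pa (1 kg/m² of water = 1 mm).
Layer 1015–380 hPa: Δp = 635 hPa = 63500 Pa, q̄ = 0.007 kg/kg → 0.007 × 63500 / 9.8 = 45.36 mm
Layer 380–300 hPa: Δp = 80 hPa = 8000 Pa, q̄ = 0.00356 kg/kg → 0.00356 × 8000 / 9.8 = 2.91 mm
PW = 45.36 + 2.91 = 48.27 ≈ 48.3 mm.

PW ≈ 48.3 mm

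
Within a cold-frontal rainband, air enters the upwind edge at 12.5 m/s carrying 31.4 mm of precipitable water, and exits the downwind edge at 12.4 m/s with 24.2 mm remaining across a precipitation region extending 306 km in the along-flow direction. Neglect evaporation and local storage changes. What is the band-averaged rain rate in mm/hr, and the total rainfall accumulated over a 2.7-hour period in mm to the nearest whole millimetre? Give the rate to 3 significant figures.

Column moisture flux per unit crosswind length is F = V × PW.
Inflow: F_in = 12.5 × 31.4 = 392.5 mm·m/s
Outflow: F_out = 12.4 × 24.2 = 300.08 mm·m/s
Steady-state rate R = (F_in − F_out)/L = (392.5 − 300.08) / 306000 m = 3.020e-04 mm/s.
R = 3.020e-04 × 3600 = 1.09 mm/hr.
Over 2.7 h: total = 1.09 × 2.7 = 2.943 ≈ 3 mm.

R ≈ 1.09 mm/hr; total ≈ 3 mm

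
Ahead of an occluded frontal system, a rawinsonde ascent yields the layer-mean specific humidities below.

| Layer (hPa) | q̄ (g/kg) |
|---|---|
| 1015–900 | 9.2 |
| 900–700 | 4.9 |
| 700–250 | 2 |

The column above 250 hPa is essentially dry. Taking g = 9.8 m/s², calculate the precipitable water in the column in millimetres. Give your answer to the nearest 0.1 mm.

PW ≈ 30.0 mm

Precipitable water is the column-integrated vapour mass per unit area: PW = (1/g) Σ q̄ Δp, with q in kg/kg and Δp in Pa (1 kg/m² of water = 1 mm).
Layer 1015–900 hPa: Δp = 115 hPa = 11500 Pa, q̄ = 0.0092 kg/kg → 0.0092 × 11500 / 9.8 = 10.80 mm
Layer 900–700 hPa: Δp = 200 hPa = 20000 Pa, q̄ = 0.0049 kg/kg → 0.0049 × 20000 / 9.8 = 10.00 mm
Layer 700–250 hPa: Δp = 450 hPa = 45000 Pa, q̄ = 0.002 kg/kg → 0.002 × 45000 / 9.8 = 9.18 mm
PW = 10.80 + 10.00 + 9.18 = 29.98 ≈ 30.0 mm.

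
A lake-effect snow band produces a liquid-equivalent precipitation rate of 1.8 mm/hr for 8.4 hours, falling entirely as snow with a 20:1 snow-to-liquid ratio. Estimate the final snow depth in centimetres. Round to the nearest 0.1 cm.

Liquid-equivalent depth = 1.8 × 8.4 = 15.12 mm.
Snow depth = 15.12 mm × 20 = 302.4 mm = 30.2 cm.

snow depth ≈ 30.2 cm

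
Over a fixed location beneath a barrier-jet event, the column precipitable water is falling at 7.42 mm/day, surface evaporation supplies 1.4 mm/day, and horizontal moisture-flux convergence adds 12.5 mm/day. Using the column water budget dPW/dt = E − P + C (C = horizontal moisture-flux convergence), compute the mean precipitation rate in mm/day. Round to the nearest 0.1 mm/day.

dPW/dt = -7.42 mm/day.
P = E + C − dPW/dt = 1.4 + (12.5) − (-7.42) = 21.3 mm/day.

P ≈ 21.3 mm/day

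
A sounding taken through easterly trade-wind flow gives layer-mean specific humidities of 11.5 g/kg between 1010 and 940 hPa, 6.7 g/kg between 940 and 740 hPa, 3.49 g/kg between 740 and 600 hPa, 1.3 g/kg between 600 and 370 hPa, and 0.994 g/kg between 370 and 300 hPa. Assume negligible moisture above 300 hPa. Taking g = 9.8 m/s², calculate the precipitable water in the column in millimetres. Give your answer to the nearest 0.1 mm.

PW ≈ 30.6 mm

Precipitable water is the column-integrated vapour mass per unit area: PW = (1/g) Σ q̄ Δp, with q in kg/kg and Δp in Pa (1 kg/m² of water = 1 mm).
Layer 1010–940 hPa: Δp = 70 hPa = 7000 Pa, q̄ = 0.0115 kg/kg → 0.0115 × 7000 / 9.8 = 8.21 mm
Layer 940–740 hPa: Δp = 200 hPa = 20000 Pa, q̄ = 0.0067 kg/kg → 0.0067 × 20000 / 9.8 = 13.67 mm
Layer 740–600 hPa: Δp = 140 hPa = 14000 Pa, q̄ = 0.00349 kg/kg → 0.00349 × 14000 / 9.8 = 4.99 mm
Layer 600–370 hPa: Δp = 230 hPa = 23000 Pa, q̄ = 0.0013 kg/kg → 0.0013 × 23000 / 9.8 = 3.05 mm
Layer 370–300 hPa: Δp = 70 hPa = 7000 Pa, q̄ = 0.000994 kg/kg → 0.000994 × 7000 / 9.8 = 0.71 mm
PW = 8.21 + 13.67 + 4.99 + 3.05 + 0.71 = 30.63 ≈ 30.6 mm.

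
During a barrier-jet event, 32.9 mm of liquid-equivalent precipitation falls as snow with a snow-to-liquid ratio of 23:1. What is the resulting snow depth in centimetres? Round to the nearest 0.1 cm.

Snow depth = liquid × ratio = 32.9 mm × 23 = 756.7 mm = 75.7 cm.

snow depth ≈ 75.7 cm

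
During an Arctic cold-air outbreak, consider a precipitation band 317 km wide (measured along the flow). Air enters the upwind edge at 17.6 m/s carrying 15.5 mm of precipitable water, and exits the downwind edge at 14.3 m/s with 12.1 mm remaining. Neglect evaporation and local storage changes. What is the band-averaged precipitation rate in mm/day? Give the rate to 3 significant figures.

Column moisture flux per unit crosswind length is F = V × PW.
Inflow: F_in = 17.6 × 15.5 = 272.8 mm·m/s
Outflow: F_out = 14.3 × 12.1 = 173.03 mm·m/s
Steady-state rate R = (F_in − F_out)/L = (272.8 − 173.03) / 317000 m = 3.147e-04 mm/s.
R = 3.147e-04 × 3600 × 24 = 27.2 mm/day.

R ≈ 27.2 mm/day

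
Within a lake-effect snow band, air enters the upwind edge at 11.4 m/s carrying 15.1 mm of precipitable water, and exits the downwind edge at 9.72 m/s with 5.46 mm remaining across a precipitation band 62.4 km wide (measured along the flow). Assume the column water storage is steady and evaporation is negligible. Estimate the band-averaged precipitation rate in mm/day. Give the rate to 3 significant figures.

Column moisture flux per unit crosswind length is F = V × PW.
Inflow: F_in = 11.4 × 15.1 = 172.14 mm·m/s
Outflow: F_out = 9.72 × 5.46 = 53.0712 mm·m/s
Steady-state rate R = (F_in − F_out)/L = (172.14 − 53.0712) / 62400 m = 1.908e-03 mm/s.
R = 1.908e-03 × 3600 × 24 = 165 mm/day.

R ≈ 165 mm/day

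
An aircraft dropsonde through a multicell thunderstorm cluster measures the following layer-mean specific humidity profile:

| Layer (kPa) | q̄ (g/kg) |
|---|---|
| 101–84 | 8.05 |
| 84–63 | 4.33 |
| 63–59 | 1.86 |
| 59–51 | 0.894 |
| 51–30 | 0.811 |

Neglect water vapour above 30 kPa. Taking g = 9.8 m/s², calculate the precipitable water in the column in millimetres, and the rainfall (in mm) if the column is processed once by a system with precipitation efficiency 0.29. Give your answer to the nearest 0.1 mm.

PW ≈ 26.5 mm; rainfall ≈ 7.7 mm

Precipitable water is the column-integrated vapour mass per unit area: PW = (1/g) Σ q̄ Δp, with q in kg/kg and Δp in Pa (1 kg/m² of water = 1 mm).
Layer 101–84 kPa: Δp = 170 hPa = 17000 Pa, q̄ = 0.00805 kg/kg → 0.00805 × 17000 / 9.8 = 13.96 mm
Layer 84–63 kPa: Δp = 210 hPa = 21000 Pa, q̄ = 0.00433 kg/kg → 0.00433 × 21000 / 9.8 = 9.28 mm
Layer 63–59 kPa: Δp = 40 hPa = 4000 Pa, q̄ = 0.00186 kg/kg → 0.00186 × 4000 / 9.8 = 0.76 mm
Layer 59–51 kPa: Δp = 80 hPa = 8000 Pa, q̄ = 0.000894 kg/kg → 0.000894 × 8000 / 9.8 = 0.73 mm
Layer 51–30 kPa: Δp = 210 hPa = 21000 Pa, q̄ = 0.000811 kg/kg → 0.000811 × 21000 / 9.8 = 1.74 mm
PW = 13.96 + 9.28 + 0.76 + 0.73 + 1.74 = 26.47 ≈ 26.5 mm.
Rainfall = ε × PW = 0.29 × 26.5 = 7.7 mm.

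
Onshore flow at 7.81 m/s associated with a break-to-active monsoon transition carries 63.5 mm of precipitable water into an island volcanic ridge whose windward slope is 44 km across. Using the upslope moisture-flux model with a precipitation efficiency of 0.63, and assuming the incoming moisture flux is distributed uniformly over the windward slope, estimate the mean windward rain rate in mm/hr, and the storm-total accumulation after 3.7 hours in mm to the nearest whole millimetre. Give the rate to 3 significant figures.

Incoming column moisture flux per unit ridge length: F = V × PW = 7.81 × 63.5 = 495.935 mm·m/s.
Spread over the 44 km slope with efficiency ε = 0.63: R = ε·F/W = 0.63 × 495.935 / 44000 m = 7.101e-03 mm/s.
R = 7.101e-03 × 3600 = 25.6 mm/hr.
Over 3.7 h: total = 25.6 × 3.7 = 94.72 ≈ 95 mm.

R ≈ 25.6 mm/hr; total ≈ 95 mm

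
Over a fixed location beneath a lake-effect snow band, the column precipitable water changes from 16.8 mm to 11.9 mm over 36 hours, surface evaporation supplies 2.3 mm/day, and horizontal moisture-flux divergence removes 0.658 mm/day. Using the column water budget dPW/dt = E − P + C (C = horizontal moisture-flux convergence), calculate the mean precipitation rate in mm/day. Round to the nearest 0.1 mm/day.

P ≈ 4.9 mm/day

dPW/dt = (11.9 − 16.8) mm / (36/24 day) = -3.267 mm/day.
P = E + C − dPW/dt = 2.3 + (-0.658) − (-3.267) = 4.9 mm/day.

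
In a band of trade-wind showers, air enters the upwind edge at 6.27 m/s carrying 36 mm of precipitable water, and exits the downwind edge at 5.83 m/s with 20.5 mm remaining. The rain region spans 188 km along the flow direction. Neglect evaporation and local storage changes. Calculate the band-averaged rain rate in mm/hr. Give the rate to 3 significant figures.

Column moisture flux per unit crosswind length is F = V × PW.
Inflow: F_in = 6.27 × 36 = 225.72 mm·m/s
Outflow: F_out = 5.83 × 20.5 = 119.515 mm·m/s
Steady-state rate R = (F_in − F_out)/L = (225.72 − 119.515) / 188000 m = 5.649e-04 mm/s.
R = 5.649e-04 × 3600 = 2.03 mm/hr.

R ≈ 2.03 mm/hr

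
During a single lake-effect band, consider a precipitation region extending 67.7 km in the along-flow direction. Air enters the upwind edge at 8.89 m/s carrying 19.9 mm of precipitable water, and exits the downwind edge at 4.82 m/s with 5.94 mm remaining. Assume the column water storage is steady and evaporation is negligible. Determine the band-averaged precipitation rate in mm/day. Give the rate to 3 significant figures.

R ≈ 189 mm/day

Column moisture flux per unit crosswind length is F = V × PW.
Inflow: F_in = 8.89 × 19.9 = 176.911 mm·m/s
Outflow: F_out = 4.82 × 5.94 = 28.6308 mm·m/s
Steady-state rate R = (F_in − F_out)/L = (176.911 − 28.6308) / 67700 m = 2.190e-03 mm/s.
R = 2.190e-03 × 3600 × 24 = 189 mm/day.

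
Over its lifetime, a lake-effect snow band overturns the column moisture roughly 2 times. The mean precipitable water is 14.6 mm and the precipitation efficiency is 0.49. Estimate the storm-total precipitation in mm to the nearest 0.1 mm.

precipitation ≈ 14.3 mm

Each cycle deposits ε × PW = 0.49 × 14.6 = 7.154 mm.
Over 2 cycles: 2 × 7.154 = 14.3 mm.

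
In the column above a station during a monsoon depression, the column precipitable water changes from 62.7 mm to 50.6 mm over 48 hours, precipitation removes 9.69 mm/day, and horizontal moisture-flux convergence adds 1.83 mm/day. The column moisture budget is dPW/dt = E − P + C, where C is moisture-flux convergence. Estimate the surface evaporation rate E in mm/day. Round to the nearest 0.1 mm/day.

E ≈ 1.8 mm/day

dPW/dt = (50.6 − 62.7) mm / (48/24 day) = -6.050 mm/day.
E = dPW/dt + P − C = (-6.050) + 9.69 − (1.83) = 1.8 mm/day.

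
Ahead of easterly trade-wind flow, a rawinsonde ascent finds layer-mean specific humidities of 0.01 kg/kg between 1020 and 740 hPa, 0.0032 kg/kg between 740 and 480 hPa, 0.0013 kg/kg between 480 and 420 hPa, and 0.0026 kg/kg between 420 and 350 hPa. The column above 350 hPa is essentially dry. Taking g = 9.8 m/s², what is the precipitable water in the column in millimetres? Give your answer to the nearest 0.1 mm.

PW ≈ 39.7 mm

Precipitable water is the column-integrated vapour mass per unit area: PW = (1/g) Σ q̄ Δp, with q in kg/kg and Δp in Pa (1 kg/m² of water = 1 mm).
Layer 1020–740 hPa: Δp = 280 hPa = 28000 Pa, q̄ = 0.01 kg/kg → 0.01 × 28000 / 9.8 = 28.57 mm
Layer 740–480 hPa: Δp = 260 hPa = 26000 Pa, q̄ = 0.0032 kg/kg → 0.0032 × 26000 / 9.8 = 8.49 mm
Layer 480–420 hPa: Δp = 60 hPa = 6000 Pa, q̄ = 0.0013 kg/kg → 0.0013 × 6000 / 9.8 = 0.80 mm
Layer 420–350 hPa: Δp = 70 hPa = 7000 Pa, q̄ = 0.0026 kg/kg → 0.0026 × 7000 / 9.8 = 1.86 mm
PW = 28.57 + 8.49 + 0.80 + 1.86 = 39.72 ≈ 39.7 mm.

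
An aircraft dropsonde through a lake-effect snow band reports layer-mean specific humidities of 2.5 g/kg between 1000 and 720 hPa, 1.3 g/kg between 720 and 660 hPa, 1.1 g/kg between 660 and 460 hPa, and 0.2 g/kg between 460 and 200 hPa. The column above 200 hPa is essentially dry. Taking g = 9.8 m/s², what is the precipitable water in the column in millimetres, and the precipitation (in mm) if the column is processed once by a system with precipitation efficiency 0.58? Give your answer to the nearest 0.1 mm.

PW ≈ 10.7 mm; precipitation ≈ 6.2 mm

Precipitable water is the column-integrated vapour mass per unit area: PW = (1/g) Σ q̄ Δp, with q in kg/kg and Δp in Pa (1 kg/m² of water = 1 mm).
Layer 1000–720 hPa: Δp = 280 hPa = 28000 Pa, q̄ = 0.0025 kg/kg → 0.0025 × 28000 / 9.8 = 7.14 mm
Layer 720–660 hPa: Δp = 60 hPa = 6000 Pa, q̄ = 0.0013 kg/kg → 0.0013 × 6000 / 9.8 = 0.80 mm
Layer 660–460 hPa: Δp = 200 hPa = 20000 Pa, q̄ = 0.0011 kg/kg → 0.0011 × 20000 / 9.8 = 2.24 mm
Layer 460–200 hPa: Δp = 260 hPa = 26000 Pa, q̄ = 0.0002 kg/kg → 0.0002 × 26000 / 9.8 = 0.53 mm
PW = 7.14 + 0.80 + 2.24 + 0.53 = 10.71 ≈ 10.7 mm.
Precipitation = ε × PW = 0.58 × 10.7 = 6.2 mm.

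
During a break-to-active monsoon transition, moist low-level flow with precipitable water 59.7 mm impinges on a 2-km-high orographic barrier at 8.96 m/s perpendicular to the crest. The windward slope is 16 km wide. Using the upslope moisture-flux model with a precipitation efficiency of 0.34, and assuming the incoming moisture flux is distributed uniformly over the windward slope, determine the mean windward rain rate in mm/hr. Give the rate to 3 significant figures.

R ≈ 40.9 mm/hr

Incoming column moisture flux per unit ridge length: F = V × PW = 8.96 × 59.7 = 534.912 mm·m/s.
Spread over the 16 km slope with efficiency ε = 0.34: R = ε·F/W = 0.34 × 534.912 / 16000 m = 1.137e-02 mm/s.
R = 1.137e-02 × 3600 = 40.9 mm/hr.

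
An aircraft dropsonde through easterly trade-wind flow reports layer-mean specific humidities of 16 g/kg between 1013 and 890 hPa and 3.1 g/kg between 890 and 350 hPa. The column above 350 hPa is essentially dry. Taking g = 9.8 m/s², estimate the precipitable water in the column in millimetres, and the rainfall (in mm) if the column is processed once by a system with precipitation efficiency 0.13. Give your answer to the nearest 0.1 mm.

PW ≈ 37.2 mm; rainfall ≈ 4.8 mm

Precipitable water is the column-integrated vapour mass per unit area: PW = (1/g) Σ q̄ Δp, with q in kg/kg and Δp in Pa (1 kg/m² of water = 1 mm).
Layer 1013–890 hPa: Δp = 123 hPa = 12300 Pa, q̄ = 0.016 kg/kg → 0.016 × 12300 / 9.8 = 20.08 mm
Layer 890–350 hPa: Δp = 540 hPa = 54000 Pa, q̄ = 0.0031 kg/kg → 0.0031 × 54000 / 9.8 = 17.08 mm
PW = 20.08 + 17.08 = 37.16 ≈ 37.2 mm.
Rainfall = ε × PW = 0.13 × 37.2 = 4.8 mm.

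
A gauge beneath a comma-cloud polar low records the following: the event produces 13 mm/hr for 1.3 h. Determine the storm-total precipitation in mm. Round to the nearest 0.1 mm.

Total = Σ Rᵢ Δtᵢ = 13 × 1.3
      = 16.9 = 16.9 mm.

total ≈ 16.9 mm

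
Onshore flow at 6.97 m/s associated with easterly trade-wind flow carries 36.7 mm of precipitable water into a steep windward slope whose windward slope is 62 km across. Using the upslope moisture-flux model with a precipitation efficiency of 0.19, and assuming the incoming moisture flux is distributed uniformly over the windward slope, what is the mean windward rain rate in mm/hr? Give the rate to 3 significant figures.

Incoming column moisture flux per unit ridge length: F = V × PW = 6.97 × 36.7 = 255.799 mm·m/s.
Spread over the 62 km slope with efficiency ε = 0.19: R = ε·F/W = 0.19 × 255.799 / 62000 m = 7.839e-04 mm/s.
R = 7.839e-04 × 3600 = 2.82 mm/hr.

R ≈ 2.82 mm/hr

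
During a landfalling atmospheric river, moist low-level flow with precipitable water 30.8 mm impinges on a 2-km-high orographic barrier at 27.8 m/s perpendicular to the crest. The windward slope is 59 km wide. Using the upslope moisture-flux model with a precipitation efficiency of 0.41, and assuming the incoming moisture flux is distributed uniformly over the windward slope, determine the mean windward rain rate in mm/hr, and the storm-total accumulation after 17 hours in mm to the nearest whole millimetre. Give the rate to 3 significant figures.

Incoming column moisture flux per unit ridge length: F = V × PW = 27.8 × 30.8 = 856.24 mm·m/s.
Spread over the 59 km slope with efficiency ε = 0.41: R = ε·F/W = 0.41 × 856.24 / 59000 m = 5.950e-03 mm/s.
R = 5.950e-03 × 3600 = 21.4 mm/hr.
Over 17 h: total = 21.4 × 17 = 363.8 ≈ 364 mm.

R ≈ 21.4 mm/hr; total ≈ 364 mm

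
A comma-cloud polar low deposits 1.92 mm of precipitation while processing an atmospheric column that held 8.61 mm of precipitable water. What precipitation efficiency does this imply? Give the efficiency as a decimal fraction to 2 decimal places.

ε = precipitation / PW = 1.92 / 8.61 = 0.22.

ε ≈ 0.22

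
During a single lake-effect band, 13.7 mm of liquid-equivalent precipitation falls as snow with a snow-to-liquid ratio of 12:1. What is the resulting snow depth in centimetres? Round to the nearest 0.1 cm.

Snow depth = liquid × ratio = 13.7 mm × 12 = 164.4 mm = 16.4 cm.

snow depth ≈ 16.4 cm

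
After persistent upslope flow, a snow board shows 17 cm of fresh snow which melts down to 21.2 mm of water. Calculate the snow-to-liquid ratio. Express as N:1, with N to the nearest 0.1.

Ratio = snow depth / SWE = 170 mm / 21.2 mm = 8.0, i.e. 8.0:1.

ratio ≈ 8.0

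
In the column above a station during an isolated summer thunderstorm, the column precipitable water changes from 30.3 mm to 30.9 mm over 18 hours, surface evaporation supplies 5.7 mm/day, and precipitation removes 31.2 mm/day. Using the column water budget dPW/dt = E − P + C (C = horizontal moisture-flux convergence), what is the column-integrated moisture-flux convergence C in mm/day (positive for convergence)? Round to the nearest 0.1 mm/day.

C ≈ 26.3 mm/day

dPW/dt = (30.9 − 30.3) mm / (18/24 day) = +0.800 mm/day.
C = dPW/dt − E + P = (+0.800) − 5.7 + 31.2 = 26.3 mm/day.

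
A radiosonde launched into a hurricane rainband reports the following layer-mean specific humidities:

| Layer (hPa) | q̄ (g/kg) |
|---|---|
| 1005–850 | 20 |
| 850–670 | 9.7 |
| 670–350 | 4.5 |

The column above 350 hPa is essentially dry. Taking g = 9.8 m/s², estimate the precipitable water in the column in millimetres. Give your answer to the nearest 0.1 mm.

PW ≈ 64.1 mm

Precipitable water is the column-integrated vapour mass per unit area: PW = (1/g) Σ q̄ Δp, with q in kg/kg and Δp in Pa (1 kg/m² of water = 1 mm).
Layer 1005–850 hPa: Δp = 155 hPa = 15500 Pa, q̄ = 0.02 kg/kg → 0.02 × 15500 / 9.8 = 31.63 mm
Layer 850–670 hPa: Δp = 180 hPa = 18000 Pa, q̄ = 0.0097 kg/kg → 0.0097 × 18000 / 9.8 = 17.82 mm
Layer 670–350 hPa: Δp = 320 hPa = 32000 Pa, q̄ = 0.0045 kg/kg → 0.0045 × 32000 / 9.8 = 14.69 mm
PW = 31.63 + 17.82 + 14.69 = 64.14 ≈ 64.1 mm.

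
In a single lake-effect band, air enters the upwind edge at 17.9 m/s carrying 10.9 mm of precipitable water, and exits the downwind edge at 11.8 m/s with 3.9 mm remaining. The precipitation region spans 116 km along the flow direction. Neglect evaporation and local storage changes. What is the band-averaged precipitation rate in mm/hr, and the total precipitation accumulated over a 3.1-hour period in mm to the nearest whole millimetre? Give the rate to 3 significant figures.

R ≈ 4.63 mm/hr; total ≈ 14 mm

Column moisture flux per unit crosswind length is F = V × PW.
Inflow: F_in = 17.9 × 10.9 = 195.11 mm·m/s
Outflow: F_out = 11.8 × 3.9 = 46.02 mm·m/s
Steady-state rate R = (F_in − F_out)/L = (195.11 − 46.02) / 116000 m = 1.285e-03 mm/s.
R = 1.285e-03 × 3600 = 4.63 mm/hr.
Over 3.1 h: total = 4.63 × 3.1 = 14.353 ≈ 14 mm.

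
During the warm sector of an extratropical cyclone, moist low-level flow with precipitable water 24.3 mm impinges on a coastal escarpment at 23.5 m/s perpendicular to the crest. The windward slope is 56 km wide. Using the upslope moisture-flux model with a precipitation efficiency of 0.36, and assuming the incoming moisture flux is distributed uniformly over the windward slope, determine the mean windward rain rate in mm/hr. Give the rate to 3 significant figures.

Incoming column moisture flux per unit ridge length: F = V × PW = 23.5 × 24.3 = 571.05 mm·m/s.
Spread over the 56 km slope with efficiency ε = 0.36: R = ε·F/W = 0.36 × 571.05 / 56000 m = 3.671e-03 mm/s.
R = 3.671e-03 × 3600 = 13.2 mm/hr.

R ≈ 13.2 mm/hr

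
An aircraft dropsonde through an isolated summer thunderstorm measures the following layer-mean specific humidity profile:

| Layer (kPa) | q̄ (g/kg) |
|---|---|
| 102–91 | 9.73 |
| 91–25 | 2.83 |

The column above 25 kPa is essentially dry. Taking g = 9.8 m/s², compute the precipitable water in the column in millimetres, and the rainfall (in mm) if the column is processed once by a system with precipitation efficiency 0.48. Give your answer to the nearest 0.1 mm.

Precipitable water is the column-integrated vapour mass per unit area: PW = (1/g) Σ q̄ Δp, with q in kg/kg and Δp in Pa (1 kg/m² of water = 1 mm).
Layer 102–91 kPa: Δp = 110 hPa = 11000 Pa, q̄ = 0.00973 kg/kg → 0.00973 × 11000 / 9.8 = 10.92 mm
Layer 91–25 kPa: Δp = 660 hPa = 66000 Pa, q̄ = 0.00283 kg/kg → 0.00283 × 66000 / 9.8 = 19.06 mm
PW = 10.92 + 19.06 = 29.98 ≈ 30.0 mm.
Rainfall = ε × PW = 0.48 × 30.0 = 14.4 mm.

PW ≈ 30.0 mm; rainfall ≈ 14.4 mm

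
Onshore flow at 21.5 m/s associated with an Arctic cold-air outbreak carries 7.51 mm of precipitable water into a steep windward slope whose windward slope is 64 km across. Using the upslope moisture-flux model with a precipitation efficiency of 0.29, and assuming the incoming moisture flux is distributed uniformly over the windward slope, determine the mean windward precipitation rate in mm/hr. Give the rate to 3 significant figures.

R ≈ 2.63 mm/hr

Incoming column moisture flux per unit ridge length: F = V × PW = 21.5 × 7.51 = 161.465 mm·m/s.
Spread over the 64 km slope with efficiency ε = 0.29: R = ε·F/W = 0.29 × 161.465 / 64000 m = 7.316e-04 mm/s.
R = 7.316e-04 × 3600 = 2.63 mm/hr.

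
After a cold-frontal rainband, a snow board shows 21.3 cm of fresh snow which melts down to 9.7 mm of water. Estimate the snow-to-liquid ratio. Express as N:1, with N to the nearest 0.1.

ratio ≈ 22.0

Ratio = snow depth / SWE = 213 mm / 9.7 mm = 22.0, i.e. 22.0:1.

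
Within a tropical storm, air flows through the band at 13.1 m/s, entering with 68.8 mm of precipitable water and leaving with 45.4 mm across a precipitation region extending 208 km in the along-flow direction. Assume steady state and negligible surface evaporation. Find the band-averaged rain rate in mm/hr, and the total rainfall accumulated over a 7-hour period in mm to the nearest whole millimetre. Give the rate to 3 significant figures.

Column moisture flux per unit crosswind length is F = V × PW.
Inflow: F_in = 13.1 × 68.8 = 901.28 mm·m/s
Outflow: F_out = 13.1 × 45.4 = 594.74 mm·m/s
Steady-state rate R = (F_in − F_out)/L = (901.28 − 594.74) / 208000 m = 1.474e-03 mm/s.
R = 1.474e-03 × 3600 = 5.31 mm/hr.
Over 7 h: total = 5.31 × 7 = 37.17 ≈ 37 mm.

R ≈ 5.31 mm/hr; total ≈ 37 mm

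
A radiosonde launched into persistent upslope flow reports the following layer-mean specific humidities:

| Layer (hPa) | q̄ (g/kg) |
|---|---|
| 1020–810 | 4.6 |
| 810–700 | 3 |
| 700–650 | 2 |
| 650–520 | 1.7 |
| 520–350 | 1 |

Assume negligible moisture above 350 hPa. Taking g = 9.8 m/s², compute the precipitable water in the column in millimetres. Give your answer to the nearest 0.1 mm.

Precipitable water is the column-integrated vapour mass per unit area: PW = (1/g) Σ q̄ Δp, with q in kg/kg and Δp in Pa (1 kg/m² of water = 1 mm).
Layer 1020–810 hPa: Δp = 210 hPa = 21000 Pa, q̄ = 0.0046 kg/kg → 0.0046 × 21000 / 9.8 = 9.86 mm
Layer 810–700 hPa: Δp = 110 hPa = 11000 Pa, q̄ = 0.003 kg/kg → 0.003 × 11000 / 9.8 = 3.37 mm
Layer 700–650 hPa: Δp = 50 hPa = 5000 Pa, q̄ = 0.002 kg/kg → 0.002 × 5000 / 9.8 = 1.02 mm
Layer 650–520 hPa: Δp = 130 hPa = 13000 Pa, q̄ = 0.0017 kg/kg → 0.0017 × 13000 / 9.8 = 2.26 mm
Layer 520–350 hPa: Δp = 170 hPa = 17000 Pa, q̄ = 0.001 kg/kg → 0.001 × 17000 / 9.8 = 1.73 mm
PW = 9.86 + 3.37 + 1.02 + 2.26 + 1.73 = 18.24 ≈ 18.2 mm.

PW ≈ 18.2 mm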